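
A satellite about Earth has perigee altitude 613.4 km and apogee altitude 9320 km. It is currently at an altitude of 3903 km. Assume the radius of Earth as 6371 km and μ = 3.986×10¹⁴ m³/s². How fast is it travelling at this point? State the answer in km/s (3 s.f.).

r_p = 6371 + 613.4 = 6984.4 km = 6.9844×10⁶ m.
r_a = 6371 + 9320 = 15691 km = 1.5691×10⁷ m.
r = 6371 + 3903 = 10274 km = 1.027×10⁷ m.
Semi-major axis a = (r_p + r_a)/2 = 11338 km = 1.134×10⁷ m.
Vis-viva: v² = μ(2/r − 1/a) = 3.986×10¹⁴ × (1.947×10⁻⁷ − 8.820×10⁻⁸) = 4.244×10⁷ m²/s².
v = 6514 m/s = 6.514 km/s.

v ≈ 6.51 km/s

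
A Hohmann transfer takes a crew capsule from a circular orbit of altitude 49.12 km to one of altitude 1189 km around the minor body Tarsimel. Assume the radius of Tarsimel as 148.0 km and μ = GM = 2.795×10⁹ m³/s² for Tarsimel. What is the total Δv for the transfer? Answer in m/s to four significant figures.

r₁ = 148.0 + 49.12 = 197.12 km = 1.9712×10⁵ m.
r₂ = 148.0 + 1189 = 1337.0 km = 1.3370×10⁶ m.
Transfer ellipse a_t = (r₁ + r₂)/2 = 7.671×10⁵ m.
At r₁: circular v_c1 = √(μ/r₁) = 119.1 m/s; transfer-periapsis v_p = √[μ(2/r₁ − 1/a_t)] = 157.2 m/s.
Δv₁ = v_p − v_c1 = 38.13 m/s.
At r₂: circular v_c2 = √(μ/r₂) = 45.72 m/s; transfer-apoapsis v_a = √[μ(2/r₂ − 1/a_t)] = 23.18 m/s.
Δv₂ = v_c2 − v_a = 22.54 m/s.
Total Δv = Δv₁ + Δv₂ = 60.68 m/s.

Δv_total ≈ 60.68 m/s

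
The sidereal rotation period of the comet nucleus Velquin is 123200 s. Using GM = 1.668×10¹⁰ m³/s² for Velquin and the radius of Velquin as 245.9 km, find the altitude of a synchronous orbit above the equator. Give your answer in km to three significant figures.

h_sync ≈ 1610 km

A synchronous orbit has period T, so by Kepler's third law a = (μT²/4π²)^(1/3).
μT²/4π² = 1.668×10¹⁰ × (1.232×10⁵)² / 39.48 = 6.413×10¹⁸ m³.
a = 1.858×10⁶ m = 1857.9 km.
Altitude h = a − R = 1857.9 − 245.9 = 1612.0 km.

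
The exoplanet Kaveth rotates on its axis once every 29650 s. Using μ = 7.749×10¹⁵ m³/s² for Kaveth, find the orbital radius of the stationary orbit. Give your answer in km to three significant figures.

A synchronous orbit has period T, so by Kepler's third law a = (μT²/4π²)^(1/3).
μT²/4π² = 7.749×10¹⁵ × (2.965×10⁴)² / 39.48 = 1.726×10²³ m³.
a = 5.567×10⁷ m = 55673 km.

r_sync ≈ 55700 km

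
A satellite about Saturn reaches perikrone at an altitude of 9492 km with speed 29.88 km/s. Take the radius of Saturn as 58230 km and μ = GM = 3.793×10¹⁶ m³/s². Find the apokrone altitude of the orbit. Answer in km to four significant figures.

apokrone altitude ≈ 2.077×10⁵ km

r_p = 58230 + 9492 = 67722 km = 6.772×10⁷ m.
Specific energy ε = v²/2 − μ/r = -1.137×10⁸ J/kg, so a = −μ/(2ε) = 1.668×10⁸ m.
The apsides satisfy r_p + r_a = 2a, so the apokrone radius is 2a − r_p = 2.659×10⁸ m = 2.6594×10⁵ km.
Apokrone altitude = 2.6594×10⁵ − 58230 = 2.0771×10⁵ km.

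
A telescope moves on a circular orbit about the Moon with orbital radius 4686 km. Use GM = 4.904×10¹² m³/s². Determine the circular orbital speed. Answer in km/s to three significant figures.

v ≈ 1.02 km/s

r = 4686 km = 4.686×10⁶ m.
For a circular orbit v = √(μ/r) = √(4.904×10¹² / 4.686×10⁶) = √(1.047×10⁶) = 1023 m/s.
That is 1.023 km/s.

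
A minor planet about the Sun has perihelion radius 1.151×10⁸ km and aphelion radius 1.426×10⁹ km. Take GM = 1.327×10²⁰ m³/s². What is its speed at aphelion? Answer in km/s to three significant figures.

v ≈ 3.73 km/s

Semi-major axis a = (r_p + r_a)/2 = 7.7055×10⁸ km = 7.706×10¹¹ m.
Vis-viva: v² = μ(2/r − 1/a) = 1.327×10²⁰ × (1.403×10⁻¹² − 1.298×10⁻¹²) = 1.390×10⁷ m²/s².
v = 3728 m/s = 3.728 km/s.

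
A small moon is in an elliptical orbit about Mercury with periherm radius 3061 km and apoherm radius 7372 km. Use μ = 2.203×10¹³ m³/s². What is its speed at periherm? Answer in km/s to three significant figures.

v ≈ 3.19 km/s

Semi-major axis a = (r_p + r_a)/2 = 5216.5 km = 5.216×10⁶ m.
Vis-viva: v² = μ(2/r − 1/a) = 2.203×10¹³ × (6.534×10⁻⁷ − 1.917×10⁻⁷) = 1.017×10⁷ m²/s².
v = 3189 m/s = 3.189 km/s.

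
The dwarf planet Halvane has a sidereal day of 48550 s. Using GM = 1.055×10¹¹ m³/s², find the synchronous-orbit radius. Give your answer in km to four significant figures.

A synchronous orbit has period T, so by Kepler's third law a = (μT²/4π²)^(1/3).
μT²/4π² = 1.055×10¹¹ × (4.855×10⁴)² / 39.48 = 6.299×10¹⁸ m³.
a = 1.847×10⁶ m = 1846.8 km.

r_sync ≈ 1847 km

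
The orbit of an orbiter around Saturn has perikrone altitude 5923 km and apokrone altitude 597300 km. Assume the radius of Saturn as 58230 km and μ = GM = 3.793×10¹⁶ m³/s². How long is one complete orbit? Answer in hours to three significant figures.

r_p = 58230 + 5923 = 64153 km = 6.4153×10⁷ m.
r_a = 58230 + 597300 = 655530 km = 6.5553×10⁸ m.
Semi-major axis a = (r_p + r_a)/2 = (64153 + 6.5553×10⁵)/2 = 3.5984×10⁵ km = 3.598×10⁸ m.
By Kepler's third law T = 2π√(a³/μ) = 2π × 3.505×10⁴ = 2.202×10⁵ s.
= 61.17 hours.

T ≈ 61.2 hours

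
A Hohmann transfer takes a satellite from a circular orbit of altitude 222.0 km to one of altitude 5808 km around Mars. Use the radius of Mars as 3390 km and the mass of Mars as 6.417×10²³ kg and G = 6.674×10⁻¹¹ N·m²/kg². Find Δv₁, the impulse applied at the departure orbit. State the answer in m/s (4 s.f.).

μ = GM = 6.674×10⁻¹¹ × 6.417×10²³ = 4.283×10¹³ m³/s².
r₁ = 3390 + 222.0 = 3612.0 km = 3.6120×10⁶ m.
r₂ = 3390 + 5808 = 9198.0 km = 9.1980×10⁶ m.
Transfer ellipse a_t = (r₁ + r₂)/2 = 6.405×10⁶ m.
At r₁: circular v_c1 = √(μ/r₁) = 3443 m/s; transfer-periapsis v_p = √[μ(2/r₁ − 1/a_t)] = 4126 m/s.
Δv₁ = v_p − v_c1 = 683.0 m/s.

Δv ≈ 683.0 m/s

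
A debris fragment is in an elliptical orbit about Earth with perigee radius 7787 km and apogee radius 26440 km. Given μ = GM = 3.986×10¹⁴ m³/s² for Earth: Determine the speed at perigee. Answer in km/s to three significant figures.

Semi-major axis a = (r_p + r_a)/2 = 17114 km = 1.711×10⁷ m.
Vis-viva: v² = μ(2/r − 1/a) = 3.986×10¹⁴ × (2.568×10⁻⁷ − 5.843×10⁻⁸) = 7.908×10⁷ m²/s².
v = 8893 m/s = 8.893 km/s.

v ≈ 8.89 km/s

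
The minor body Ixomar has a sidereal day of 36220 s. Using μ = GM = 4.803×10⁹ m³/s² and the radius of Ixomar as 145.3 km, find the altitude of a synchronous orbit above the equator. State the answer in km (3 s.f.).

h_sync ≈ 397 km

A synchronous orbit has period T, so by Kepler's third law a = (μT²/4π²)^(1/3).
μT²/4π² = 4.803×10⁹ × (3.622×10⁴)² / 39.48 = 1.596×10¹⁷ m³.
a = 5.424×10⁵ m = 542.44 km.
Altitude h = a − R = 542.44 − 145.3 = 397.14 km.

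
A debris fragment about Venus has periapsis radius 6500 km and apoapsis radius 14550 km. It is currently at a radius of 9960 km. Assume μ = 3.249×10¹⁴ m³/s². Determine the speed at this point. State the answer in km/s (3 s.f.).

v ≈ 5.86 km/s

Semi-major axis a = (r_p + r_a)/2 = 10525 km = 1.052×10⁷ m.
Vis-viva: v² = μ(2/r − 1/a) = 3.249×10¹⁴ × (2.008×10⁻⁷ − 9.501×10⁻⁸) = 3.437×10⁷ m²/s².
v = 5863 m/s = 5.863 km/s.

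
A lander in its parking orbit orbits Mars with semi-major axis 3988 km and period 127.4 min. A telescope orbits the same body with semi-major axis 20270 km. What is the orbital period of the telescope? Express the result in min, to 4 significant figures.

T₂ ≈ 1460 min

Kepler's third law: T² ∝ a³, so T₂ = T₁ (a₂/a₁)^(3/2).
a₂/a₁ = 5.083, (a₂/a₁)^(3/2) = 11.46.
T₂ = 127.4 × 11.46 = 1460 min.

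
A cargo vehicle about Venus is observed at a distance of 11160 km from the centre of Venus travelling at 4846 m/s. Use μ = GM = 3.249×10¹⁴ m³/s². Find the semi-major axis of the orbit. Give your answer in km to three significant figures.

r = 1.116×10⁷ m.
Specific orbital energy ε = v²/2 − μ/r = (4846)²/2 − 3.249×10¹⁴/1.116×10⁷ = -1.737×10⁷ J/kg.
Since ε = −μ/(2a), a = −μ/(2ε) = 9.352×10⁶ m = 9351.8 km.

a ≈ 9350 km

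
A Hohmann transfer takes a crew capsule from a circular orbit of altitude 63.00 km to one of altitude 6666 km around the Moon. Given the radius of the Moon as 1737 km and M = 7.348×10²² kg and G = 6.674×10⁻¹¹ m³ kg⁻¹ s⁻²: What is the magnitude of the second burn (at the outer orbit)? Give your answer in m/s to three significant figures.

μ = GM = 6.674×10⁻¹¹ × 7.348×10²² = 4.904×10¹² m³/s².
r₁ = 1737 + 63.00 = 1800.0 km = 1.8000×10⁶ m.
r₂ = 1737 + 6666 = 8403.0 km = 8.4030×10⁶ m.
Transfer ellipse a_t = (r₁ + r₂)/2 = 5.102×10⁶ m.
At r₁: circular v_c1 = √(μ/r₁) = 1651 m/s; transfer-perilune v_p = √[μ(2/r₁ − 1/a_t)] = 2118 m/s.
At r₂: circular v_c2 = √(μ/r₂) = 763.9 m/s; transfer-apolune v_a = √[μ(2/r₂ − 1/a_t)] = 453.8 m/s.
Δv₂ = v_c2 − v_a = 310.2 m/s.

Δv ≈ 310 m/s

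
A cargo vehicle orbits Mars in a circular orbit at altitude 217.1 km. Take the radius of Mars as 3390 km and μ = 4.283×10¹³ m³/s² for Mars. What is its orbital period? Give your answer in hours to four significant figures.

r = 3390 + 217.1 = 3607.1 km = 3.6071×10⁶ m.
Kepler's third law: T = 2π√(r³/μ) = 2π√((3.607×10⁶)³ / 4.283×10¹³).
r³/μ = 1.096×10⁶ s², so T = 2π × 1.047×10³ = 6.577×10³ s.
Converting: 6.577×10³ s ÷ 3600 = 1.827 hours.

T ≈ 1.827 hours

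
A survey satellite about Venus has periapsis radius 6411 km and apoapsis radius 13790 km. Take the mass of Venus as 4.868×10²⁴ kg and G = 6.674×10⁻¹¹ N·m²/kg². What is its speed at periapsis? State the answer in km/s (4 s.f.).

μ = GM = 6.674×10⁻¹¹ × 4.868×10²⁴ = 3.249×10¹⁴ m³/s².
Semi-major axis a = (r_p + r_a)/2 = 10100 km = 1.010×10⁷ m.
Vis-viva: v² = μ(2/r − 1/a) = 3.249×10¹⁴ × (3.120×10⁻⁷ − 9.900×10⁻⁸) = 6.919×10⁷ m²/s².
v = 8318 m/s = 8.318 km/s.

v ≈ 8.318 km/s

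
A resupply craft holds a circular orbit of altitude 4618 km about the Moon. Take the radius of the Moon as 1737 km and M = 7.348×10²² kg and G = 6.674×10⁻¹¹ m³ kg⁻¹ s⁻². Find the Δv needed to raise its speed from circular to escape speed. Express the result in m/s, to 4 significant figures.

Δv ≈ 363.9 m/s

μ = GM = 6.674×10⁻¹¹ × 7.348×10²² = 4.904×10¹² m³/s².
r = 1737 + 4618 = 6355.0 km = 6.3550×10⁶ m.
Circular speed v_c = √(μ/r) = 878.5 m/s.
Escape speed v_esc = √(2μ/r) = √2 × v_c = 1242 m/s.
Δv = v_esc − v_c = 363.9 m/s.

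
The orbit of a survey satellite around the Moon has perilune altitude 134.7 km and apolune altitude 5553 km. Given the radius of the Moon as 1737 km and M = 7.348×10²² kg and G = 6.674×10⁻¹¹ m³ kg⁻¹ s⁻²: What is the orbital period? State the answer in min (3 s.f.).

μ = GM = 6.674×10⁻¹¹ × 7.348×10²² = 4.904×10¹² m³/s².
r_p = 1737 + 134.7 = 1871.7 km = 1.8717×10⁶ m.
r_a = 1737 + 5553 = 7290.0 km = 7.2900×10⁶ m.
Semi-major axis a = (r_p + r_a)/2 = (1871.7 + 7290.0)/2 = 4580.9 km = 4.581×10⁶ m.
By Kepler's third law T = 2π√(a³/μ) = 2π × 4.427×10³ = 2.782×10⁴ s.
= 463.6 min.

T ≈ 464 min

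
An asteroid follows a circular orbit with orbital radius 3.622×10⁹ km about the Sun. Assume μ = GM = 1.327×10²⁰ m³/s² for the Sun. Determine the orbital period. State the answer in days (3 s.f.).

T ≈ 43500 days

r = 3.622×10⁹ km = 3.622×10¹² m.
Kepler's third law: T = 2π√(r³/μ) = 2π√((3.622×10¹²)³ / 1.327×10²⁰).
r³/μ = 3.581×10¹⁷ s², so T = 2π × 5.984×10⁸ = 3.760×10⁹ s.
Converting: 3.760×10⁹ s ÷ 86400 = 43520 days.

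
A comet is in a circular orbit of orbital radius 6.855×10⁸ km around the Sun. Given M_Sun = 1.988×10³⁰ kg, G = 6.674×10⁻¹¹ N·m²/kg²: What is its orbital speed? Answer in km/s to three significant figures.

v ≈ 13.9 km/s

μ = GM = 6.674×10⁻¹¹ × 1.988×10³⁰ = 1.327×10²⁰ m³/s².
r = 6.855×10⁸ km = 6.855×10¹¹ m.
For a circular orbit v = √(μ/r) = √(1.327×10²⁰ / 6.855×10¹¹) = √(1.936×10⁸) = 13910 m/s.
That is 13.91 km/s.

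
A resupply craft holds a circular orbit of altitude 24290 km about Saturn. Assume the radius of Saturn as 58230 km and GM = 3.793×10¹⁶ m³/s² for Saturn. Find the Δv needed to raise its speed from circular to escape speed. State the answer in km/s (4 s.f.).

Δv ≈ 8.880 km/s

r = 58230 + 24290 = 82520 km = 8.2520×10⁷ m.
Circular speed v_c = √(μ/r) = 21440 m/s.
Escape speed v_esc = √(2μ/r) = √2 × v_c = 30320 m/s.
Δv = v_esc − v_c = 8880 m/s = 8.880 km/s.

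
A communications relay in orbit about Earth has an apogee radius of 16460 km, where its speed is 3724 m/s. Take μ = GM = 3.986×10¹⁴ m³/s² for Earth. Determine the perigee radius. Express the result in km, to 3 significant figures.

r_a = 1.646×10⁷ m.
Specific energy ε = v²/2 − μ/r = -1.728×10⁷ J/kg, so a = −μ/(2ε) = 1.153×10⁷ m.
The apsides satisfy r_p + r_a = 2a, so the perigee radius is 2a − r_a = 6.604×10⁶ m = 6604.2 km.

perigee radius ≈ 6600 km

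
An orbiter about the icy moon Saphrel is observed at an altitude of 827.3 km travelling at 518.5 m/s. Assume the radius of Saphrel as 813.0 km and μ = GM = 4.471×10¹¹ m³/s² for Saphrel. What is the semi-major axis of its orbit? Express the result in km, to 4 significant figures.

a ≈ 1618 km

r = 813.0 + 827.3 = 1640.3 km = 1.640×10⁶ m.
Specific orbital energy ε = v²/2 − μ/r = (518.5)²/2 − 4.471×10¹¹/1.640×10⁶ = -1.382×10⁵ J/kg.
Since ε = −μ/(2a), a = −μ/(2ε) = 1.618×10⁶ m = 1618.2 km.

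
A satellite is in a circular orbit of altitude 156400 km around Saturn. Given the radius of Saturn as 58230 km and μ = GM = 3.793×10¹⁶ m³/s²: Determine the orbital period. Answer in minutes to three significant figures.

T ≈ 1690 minutes

r = 58230 + 156400 = 214630 km = 2.1463×10⁸ m.
Kepler's third law: T = 2π√(r³/μ) = 2π√((2.146×10⁸)³ / 3.793×10¹⁶).
r³/μ = 2.607×10⁸ s², so T = 2π × 1.615×10⁴ = 1.014×10⁵ s.
Converting: 1.014×10⁵ s ÷ 60.00 = 1691 minutes.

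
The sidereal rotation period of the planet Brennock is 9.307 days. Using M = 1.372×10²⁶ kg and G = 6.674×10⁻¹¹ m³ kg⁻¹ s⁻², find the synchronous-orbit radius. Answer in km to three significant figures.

r_sync ≈ 5.31×10⁵ km

μ = GM = 6.674×10⁻¹¹ × 1.372×10²⁶ = 9.157×10¹⁵ m³/s².
T = 9.307 days = 8.041×10⁵ s.
A synchronous orbit has period T, so by Kepler's third law a = (μT²/4π²)^(1/3).
μT²/4π² = 9.157×10¹⁵ × (8.041×10⁵)² / 39.48 = 1.500×10²⁶ m³.
a = 5.313×10⁸ m = 5.3130×10⁵ km.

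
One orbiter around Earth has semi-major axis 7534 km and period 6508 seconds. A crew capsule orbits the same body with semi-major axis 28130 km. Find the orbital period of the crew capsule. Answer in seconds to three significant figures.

Kepler's third law: T² ∝ a³, so T₂ = T₁ (a₂/a₁)^(3/2).
a₂/a₁ = 3.734, (a₂/a₁)^(3/2) = 7.215.
T₂ = 6508 × 7.215 = 46950 seconds.

T₂ ≈ 47000 seconds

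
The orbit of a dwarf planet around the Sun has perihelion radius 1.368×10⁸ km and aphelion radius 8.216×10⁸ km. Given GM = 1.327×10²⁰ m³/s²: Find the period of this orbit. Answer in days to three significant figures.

T ≈ 2090 days

Semi-major axis a = (r_p + r_a)/2 = (1.3680×10⁸ + 8.2160×10⁸)/2 = 4.7920×10⁸ km = 4.792×10¹¹ m.
By Kepler's third law T = 2π√(a³/μ) = 2π × 2.880×10⁷ = 1.809×10⁸ s.
= 2094 days.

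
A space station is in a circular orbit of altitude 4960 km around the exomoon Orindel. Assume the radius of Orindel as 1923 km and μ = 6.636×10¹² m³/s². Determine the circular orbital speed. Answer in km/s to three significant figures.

v ≈ 0.982 km/s

r = 1923 + 4960 = 6883.0 km = 6.8830×10⁶ m.
For a circular orbit v = √(μ/r) = √(6.636×10¹² / 6.883×10⁶) = √(9.641×10⁵) = 981.9 m/s.
That is 0.9819 km/s.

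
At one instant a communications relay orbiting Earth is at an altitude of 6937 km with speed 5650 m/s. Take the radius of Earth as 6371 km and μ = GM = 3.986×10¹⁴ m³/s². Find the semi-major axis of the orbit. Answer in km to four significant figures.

r = 6371 + 6937 = 13308 km = 1.331×10⁷ m.
Specific orbital energy ε = v²/2 − μ/r = (5650)²/2 − 3.986×10¹⁴/1.331×10⁷ = -1.399×10⁷ J/kg.
Since ε = −μ/(2a), a = −μ/(2ε) = 1.425×10⁷ m = 14245 km.

a ≈ 14250 km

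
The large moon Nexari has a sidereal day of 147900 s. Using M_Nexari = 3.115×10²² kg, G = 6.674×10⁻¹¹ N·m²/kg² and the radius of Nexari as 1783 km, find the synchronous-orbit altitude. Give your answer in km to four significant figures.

μ = GM = 6.674×10⁻¹¹ × 3.115×10²² = 2.079×10¹² m³/s².
A synchronous orbit has period T, so by Kepler's third law a = (μT²/4π²)^(1/3).
μT²/4π² = 2.079×10¹² × (1.479×10⁵)² / 39.48 = 1.152×10²¹ m³.
a = 1.048×10⁷ m = 10483 km.
Altitude h = a − R = 10483 − 1783 = 8699.7 km.

h_sync ≈ 8700 km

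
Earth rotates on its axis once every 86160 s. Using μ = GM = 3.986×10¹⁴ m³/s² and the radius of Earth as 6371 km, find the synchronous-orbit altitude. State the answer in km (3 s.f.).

A synchronous orbit has period T, so by Kepler's third law a = (μT²/4π²)^(1/3).
μT²/4π² = 3.986×10¹⁴ × (8.616×10⁴)² / 39.48 = 7.495×10²² m³.
a = 4.216×10⁷ m = 42163 km.
Altitude h = a − R = 42163 − 6371 = 35792 km.

h_sync ≈ 35800 km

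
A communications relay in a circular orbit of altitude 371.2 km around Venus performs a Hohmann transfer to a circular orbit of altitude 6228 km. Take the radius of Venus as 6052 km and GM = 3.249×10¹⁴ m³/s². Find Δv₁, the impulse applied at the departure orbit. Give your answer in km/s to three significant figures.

Δv ≈ 1.04 km/s

r₁ = 6052 + 371.2 = 6423.2 km = 6.4232×10⁶ m.
r₂ = 6052 + 6228 = 12280 km = 1.2280×10⁷ m.
Transfer ellipse a_t = (r₁ + r₂)/2 = 9.352×10⁶ m.
At r₁: circular v_c1 = √(μ/r₁) = 7112 m/s; transfer-periapsis v_p = √[μ(2/r₁ − 1/a_t)] = 8150 m/s.
Δv₁ = v_p − v_c1 = 1038 m/s.
= 1.038 km/s.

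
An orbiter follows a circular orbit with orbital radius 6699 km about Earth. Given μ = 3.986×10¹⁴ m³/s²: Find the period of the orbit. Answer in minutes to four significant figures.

r = 6699 km = 6.699×10⁶ m.
Kepler's third law: T = 2π√(r³/μ) = 2π√((6.699×10⁶)³ / 3.986×10¹⁴).
r³/μ = 7.542×10⁵ s², so T = 2π × 8.685×10² = 5.457×10³ s.
Converting: 5.457×10³ s ÷ 60.00 = 90.94 minutes.

T ≈ 90.94 minutes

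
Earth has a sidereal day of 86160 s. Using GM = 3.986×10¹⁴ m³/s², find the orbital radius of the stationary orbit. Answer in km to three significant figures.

A synchronous orbit has period T, so by Kepler's third law a = (μT²/4π²)^(1/3).
μT²/4π² = 3.986×10¹⁴ × (8.616×10⁴)² / 39.48 = 7.495×10²² m³.
a = 4.216×10⁷ m = 42163 km.

r_sync ≈ 42200 km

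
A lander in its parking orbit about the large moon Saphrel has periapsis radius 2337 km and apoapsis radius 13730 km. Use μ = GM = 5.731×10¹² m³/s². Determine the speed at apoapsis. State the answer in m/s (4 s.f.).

v ≈ 348.5 m/s

Semi-major axis a = (r_p + r_a)/2 = 8033.5 km = 8.034×10⁶ m.
Vis-viva: v² = μ(2/r − 1/a) = 5.731×10¹² × (1.457×10⁻⁷ − 1.245×10⁻⁷) = 1.214×10⁵ m²/s².
v = 348.5 m/s.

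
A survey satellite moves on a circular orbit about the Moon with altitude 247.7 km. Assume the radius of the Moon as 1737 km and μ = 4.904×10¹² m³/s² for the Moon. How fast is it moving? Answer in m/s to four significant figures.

v ≈ 1572 m/s

r = 1737 + 247.7 = 1984.7 km = 1.9847×10⁶ m.
For a circular orbit v = √(μ/r) = √(4.904×10¹² / 1.985×10⁶) = √(2.471×10⁶) = 1572 m/s.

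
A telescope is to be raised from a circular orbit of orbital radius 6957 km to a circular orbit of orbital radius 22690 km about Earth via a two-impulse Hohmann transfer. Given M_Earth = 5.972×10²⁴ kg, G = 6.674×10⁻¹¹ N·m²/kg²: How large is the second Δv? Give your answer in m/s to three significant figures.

μ = GM = 6.674×10⁻¹¹ × 5.972×10²⁴ = 3.986×10¹⁴ m³/s².
r₁ = 6957 km = 6.957×10⁶ m.
r₂ = 22690 km = 2.269×10⁷ m.
Transfer ellipse a_t = (r₁ + r₂)/2 = 1.482×10⁷ m.
At r₁: circular v_c1 = √(μ/r₁) = 7569 m/s; transfer-perigee v_p = √[μ(2/r₁ − 1/a_t)] = 9364 m/s.
At r₂: circular v_c2 = √(μ/r₂) = 4191 m/s; transfer-apogee v_a = √[μ(2/r₂ − 1/a_t)] = 2871 m/s.
Δv₂ = v_c2 − v_a = 1320 m/s.

Δv ≈ 1320 m/s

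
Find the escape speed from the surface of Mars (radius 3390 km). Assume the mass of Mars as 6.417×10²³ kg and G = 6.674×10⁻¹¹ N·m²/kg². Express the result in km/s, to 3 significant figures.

v_esc ≈ 5.03 km/s

μ = GM = 6.674×10⁻¹¹ × 6.417×10²³ = 4.283×10¹³ m³/s².
r = R = 3.390×10⁶ m.
Escape speed v_esc = √(2μ/r) = √(2 × 4.283×10¹³ / 3.390×10⁶) = √(2.527×10⁷) = 5027 m/s.
= 5.027 km/s.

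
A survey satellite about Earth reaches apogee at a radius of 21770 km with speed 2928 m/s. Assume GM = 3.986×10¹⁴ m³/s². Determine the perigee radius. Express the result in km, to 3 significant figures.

r_a = 2.177×10⁷ m.
Specific energy ε = v²/2 − μ/r = -1.402×10⁷ J/kg, so a = −μ/(2ε) = 1.421×10⁷ m.
The apsides satisfy r_p + r_a = 2a, so the perigee radius is 2a − r_a = 6.655×10⁶ m = 6654.7 km.

perigee radius ≈ 6650 km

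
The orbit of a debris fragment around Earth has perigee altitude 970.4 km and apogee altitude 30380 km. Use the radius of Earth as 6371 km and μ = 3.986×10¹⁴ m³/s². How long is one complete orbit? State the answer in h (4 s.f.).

T ≈ 9.049 h

r_p = 6371 + 970.4 = 7341.4 km = 7.3414×10⁶ m.
r_a = 6371 + 30380 = 36751 km = 3.6751×10⁷ m.
Semi-major axis a = (r_p + r_a)/2 = (7341.4 + 36751)/2 = 22046 km = 2.205×10⁷ m.
By Kepler's third law T = 2π√(a³/μ) = 2π × 5.185×10³ = 3.258×10⁴ s.
= 9.049 h.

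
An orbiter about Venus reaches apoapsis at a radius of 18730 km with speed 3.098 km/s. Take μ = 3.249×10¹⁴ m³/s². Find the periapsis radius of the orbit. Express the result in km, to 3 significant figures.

periapsis radius ≈ 7160 km

r_a = 1.873×10⁷ m.
Specific energy ε = v²/2 − μ/r = -1.255×10⁷ J/kg, so a = −μ/(2ε) = 1.295×10⁷ m.
The apsides satisfy r_p + r_a = 2a, so the periapsis radius is 2a − r_a = 7.163×10⁶ m = 7163.2 km.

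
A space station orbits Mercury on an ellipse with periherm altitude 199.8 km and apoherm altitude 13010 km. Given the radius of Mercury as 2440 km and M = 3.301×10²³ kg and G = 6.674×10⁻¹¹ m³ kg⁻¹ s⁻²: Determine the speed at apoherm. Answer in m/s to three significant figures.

μ = GM = 6.674×10⁻¹¹ × 3.301×10²³ = 2.203×10¹³ m³/s².
r_p = 2440 + 199.8 = 2639.8 km = 2.6398×10⁶ m.
r_a = 2440 + 13010 = 15450 km = 1.5450×10⁷ m.
Semi-major axis a = (r_p + r_a)/2 = 9044.9 km = 9.045×10⁶ m.
Vis-viva: v² = μ(2/r − 1/a) = 2.203×10¹³ × (1.294×10⁻⁷ − 1.106×10⁻⁷) = 4.162×10⁵ m²/s².
v = 645.1 m/s.

v ≈ 645 m/s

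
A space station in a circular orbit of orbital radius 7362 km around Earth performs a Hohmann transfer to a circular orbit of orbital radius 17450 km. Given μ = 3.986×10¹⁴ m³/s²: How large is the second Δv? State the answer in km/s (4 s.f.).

r₁ = 7362 km = 7.362×10⁶ m.
r₂ = 17450 km = 1.745×10⁷ m.
Transfer ellipse a_t = (r₁ + r₂)/2 = 1.241×10⁷ m.
At r₁: circular v_c1 = √(μ/r₁) = 7358 m/s; transfer-perigee v_p = √[μ(2/r₁ − 1/a_t)] = 8727 m/s.
At r₂: circular v_c2 = √(μ/r₂) = 4779 m/s; transfer-apogee v_a = √[μ(2/r₂ − 1/a_t)] = 3682 m/s.
Δv₂ = v_c2 − v_a = 1098 m/s.
= 1.098 km/s.

Δv ≈ 1.098 km/s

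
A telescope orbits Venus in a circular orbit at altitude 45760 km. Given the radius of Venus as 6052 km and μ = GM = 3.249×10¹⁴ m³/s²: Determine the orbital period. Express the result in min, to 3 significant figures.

T ≈ 2170 min

r = 6052 + 45760 = 51812 km = 5.1812×10⁷ m.
Kepler's third law: T = 2π√(r³/μ) = 2π√((5.181×10⁷)³ / 3.249×10¹⁴).
r³/μ = 4.281×10⁸ s², so T = 2π × 2.069×10⁴ = 1.300×10⁵ s.
Converting: 1.300×10⁵ s ÷ 60.00 = 2167 min.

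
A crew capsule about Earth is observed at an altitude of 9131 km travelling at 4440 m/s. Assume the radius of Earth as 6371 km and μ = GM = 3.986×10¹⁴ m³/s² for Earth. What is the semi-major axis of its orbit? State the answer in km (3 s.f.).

r = 6371 + 9131 = 15502 km = 1.550×10⁷ m.
Vis-viva rearranged: 1/a = 2/r − v²/μ = 1.290×10⁻⁷ − 4.946×10⁻⁸ = 7.956×10⁻⁸ m⁻¹.
a = 1.257×10⁷ m = 12569 km.

a ≈ 12600 km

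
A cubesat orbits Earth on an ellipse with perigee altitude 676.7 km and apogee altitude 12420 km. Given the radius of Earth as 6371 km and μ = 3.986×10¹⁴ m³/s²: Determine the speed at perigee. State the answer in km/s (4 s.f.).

r_p = 6371 + 676.7 = 7047.7 km = 7.0477×10⁶ m.
r_a = 6371 + 12420 = 18791 km = 1.8791×10⁷ m.
Semi-major axis a = (r_p + r_a)/2 = 12919 km = 1.292×10⁷ m.
Vis-viva: v² = μ(2/r − 1/a) = 3.986×10¹⁴ × (2.838×10⁻⁷ − 7.740×10⁻⁸) = 8.226×10⁷ m²/s².
v = 9070 m/s = 9.070 km/s.

v ≈ 9.070 km/s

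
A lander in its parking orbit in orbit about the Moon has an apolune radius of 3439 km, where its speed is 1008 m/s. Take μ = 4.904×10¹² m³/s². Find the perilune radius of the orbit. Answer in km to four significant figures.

r_a = 3.439×10⁶ m.
Specific energy ε = v²/2 − μ/r = -9.180×10⁵ J/kg, so a = −μ/(2ε) = 2.671×10⁶ m.
The apsides satisfy r_p + r_a = 2a, so the perilune radius is 2a − r_a = 1.903×10⁶ m = 1903.3 km.

perilune radius ≈ 1903 km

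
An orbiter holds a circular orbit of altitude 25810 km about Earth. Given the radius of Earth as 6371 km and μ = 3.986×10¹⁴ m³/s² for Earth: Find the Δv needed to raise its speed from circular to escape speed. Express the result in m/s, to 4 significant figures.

r = 6371 + 25810 = 32181 km = 3.2181×10⁷ m.
Circular speed v_c = √(μ/r) = 3519 m/s.
Escape speed v_esc = √(2μ/r) = √2 × v_c = 4977 m/s.
Δv = v_esc − v_c = 1458 m/s.

Δv ≈ 1458 m/s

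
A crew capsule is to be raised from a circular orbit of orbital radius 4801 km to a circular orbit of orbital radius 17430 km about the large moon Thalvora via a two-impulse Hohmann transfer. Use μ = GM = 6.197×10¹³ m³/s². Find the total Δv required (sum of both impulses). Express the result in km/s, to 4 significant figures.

Δv_total ≈ 1.553 km/s

r₁ = 4801 km = 4.801×10⁶ m.
r₂ = 17430 km = 1.743×10⁷ m.
Transfer ellipse a_t = (r₁ + r₂)/2 = 1.112×10⁷ m.
At r₁: circular v_c1 = √(μ/r₁) = 3593 m/s; transfer-periapsis v_p = √[μ(2/r₁ − 1/a_t)] = 4499 m/s.
Δv₁ = v_p − v_c1 = 906.2 m/s.
At r₂: circular v_c2 = √(μ/r₂) = 1886 m/s; transfer-apoapsis v_a = √[μ(2/r₂ − 1/a_t)] = 1239 m/s.
Δv₂ = v_c2 − v_a = 646.4 m/s.
Total Δv = Δv₁ + Δv₂ = 1553 m/s = 1.553 km/s.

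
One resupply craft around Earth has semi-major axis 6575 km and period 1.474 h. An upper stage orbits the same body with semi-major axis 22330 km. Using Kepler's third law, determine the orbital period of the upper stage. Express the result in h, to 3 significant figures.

T₂ ≈ 9.23 h

Kepler's third law: T² ∝ a³, so T₂ = T₁ (a₂/a₁)^(3/2).
a₂/a₁ = 3.396, (a₂/a₁)^(3/2) = 6.259.
T₂ = 1.474 × 6.259 = 9.225 h.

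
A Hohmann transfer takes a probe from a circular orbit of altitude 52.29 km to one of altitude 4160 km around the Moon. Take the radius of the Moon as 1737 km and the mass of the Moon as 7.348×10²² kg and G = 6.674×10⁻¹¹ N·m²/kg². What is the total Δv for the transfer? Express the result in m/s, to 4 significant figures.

μ = GM = 6.674×10⁻¹¹ × 7.348×10²² = 4.904×10¹² m³/s².
r₁ = 1737 + 52.29 = 1789.3 km = 1.7893×10⁶ m.
r₂ = 1737 + 4160 = 5897.0 km = 5.8970×10⁶ m.
Transfer ellipse a_t = (r₁ + r₂)/2 = 3.843×10⁶ m.
At r₁: circular v_c1 = √(μ/r₁) = 1656 m/s; transfer-perilune v_p = √[μ(2/r₁ − 1/a_t)] = 2051 m/s.
Δv₁ = v_p − v_c1 = 395.2 m/s.
At r₂: circular v_c2 = √(μ/r₂) = 911.9 m/s; transfer-apolune v_a = √[μ(2/r₂ − 1/a_t)] = 622.2 m/s.
Δv₂ = v_c2 − v_a = 289.7 m/s.
Total Δv = Δv₁ + Δv₂ = 684.9 m/s.

Δv_total ≈ 684.9 m/s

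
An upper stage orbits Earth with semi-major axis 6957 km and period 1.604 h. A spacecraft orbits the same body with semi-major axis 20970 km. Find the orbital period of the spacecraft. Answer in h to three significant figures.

T₂ ≈ 8.39 h

Kepler's third law: T² ∝ a³, so T₂ = T₁ (a₂/a₁)^(3/2).
a₂/a₁ = 3.014, (a₂/a₁)^(3/2) = 5.233.
T₂ = 1.604 × 5.233 = 8.394 h.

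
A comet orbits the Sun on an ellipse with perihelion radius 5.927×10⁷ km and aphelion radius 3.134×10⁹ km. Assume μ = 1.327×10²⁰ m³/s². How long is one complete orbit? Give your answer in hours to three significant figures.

Semi-major axis a = (r_p + r_a)/2 = (5.9270×10⁷ + 3.1340×10⁹)/2 = 1.5966×10⁹ km = 1.597×10¹² m.
By Kepler's third law T = 2π√(a³/μ) = 2π × 1.751×10⁸ = 1.100×10⁹ s.
= 3.057×10⁵ hours.

T ≈ 306000 hours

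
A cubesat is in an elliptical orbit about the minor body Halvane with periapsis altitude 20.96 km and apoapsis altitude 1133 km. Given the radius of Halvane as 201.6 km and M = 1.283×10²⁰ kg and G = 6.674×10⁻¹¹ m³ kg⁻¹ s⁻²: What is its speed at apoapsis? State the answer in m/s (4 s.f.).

v ≈ 42.83 m/s

μ = GM = 6.674×10⁻¹¹ × 1.283×10²⁰ = 8.563×10⁹ m³/s².
r_p = 201.6 + 20.96 = 222.56 km = 2.2256×10⁵ m.
r_a = 201.6 + 1133 = 1334.6 km = 1.3346×10⁶ m.
Semi-major axis a = (r_p + r_a)/2 = 778.58 km = 7.786×10⁵ m.
Vis-viva: v² = μ(2/r − 1/a) = 8.563×10⁹ × (1.499×10⁻⁶ − 1.284×10⁻⁶) = 1.834×10³ m²/s².
v = 42.83 m/s.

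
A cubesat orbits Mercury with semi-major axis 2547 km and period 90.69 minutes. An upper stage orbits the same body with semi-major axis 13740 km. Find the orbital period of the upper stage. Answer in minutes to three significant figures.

T₂ ≈ 1140 minutes

Kepler's third law: T² ∝ a³, so T₂ = T₁ (a₂/a₁)^(3/2).
a₂/a₁ = 5.395, (a₂/a₁)^(3/2) = 12.53.
T₂ = 90.69 × 12.53 = 1136 minutes.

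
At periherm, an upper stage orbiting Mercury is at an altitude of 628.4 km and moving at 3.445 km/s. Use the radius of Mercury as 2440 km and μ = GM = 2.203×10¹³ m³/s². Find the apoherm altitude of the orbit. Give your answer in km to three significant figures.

apoherm altitude ≈ 12200 km

r_p = 2440 + 628.4 = 3068.4 km = 3.068×10⁶ m.
Specific energy ε = v²/2 − μ/r = -1.246×10⁶ J/kg, so a = −μ/(2ε) = 8.843×10⁶ m.
The apsides satisfy r_p + r_a = 2a, so the apoherm radius is 2a − r_p = 1.462×10⁷ m = 14617 km.
Apoherm altitude = 14617 − 2440 = 12177 km.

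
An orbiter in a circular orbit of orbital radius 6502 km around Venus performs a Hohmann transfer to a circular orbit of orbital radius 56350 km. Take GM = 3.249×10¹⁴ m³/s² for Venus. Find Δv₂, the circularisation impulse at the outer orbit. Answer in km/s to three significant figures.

r₁ = 6502 km = 6.502×10⁶ m.
r₂ = 56350 km = 5.635×10⁷ m.
Transfer ellipse a_t = (r₁ + r₂)/2 = 3.143×10⁷ m.
At r₁: circular v_c1 = √(μ/r₁) = 7069 m/s; transfer-periapsis v_p = √[μ(2/r₁ − 1/a_t)] = 9466 m/s.
At r₂: circular v_c2 = √(μ/r₂) = 2401 m/s; transfer-apoapsis v_a = √[μ(2/r₂ − 1/a_t)] = 1092 m/s.
Δv₂ = v_c2 − v_a = 1309 m/s.
= 1.309 km/s.

Δv ≈ 1.31 km/s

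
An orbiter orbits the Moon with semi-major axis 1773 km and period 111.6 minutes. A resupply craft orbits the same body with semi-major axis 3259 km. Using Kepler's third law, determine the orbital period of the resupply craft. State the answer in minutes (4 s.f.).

T₂ ≈ 278.1 minutes

Kepler's third law: T² ∝ a³, so T₂ = T₁ (a₂/a₁)^(3/2).
a₂/a₁ = 1.838, (a₂/a₁)^(3/2) = 2.492.
T₂ = 111.6 × 2.492 = 278.1 minutes.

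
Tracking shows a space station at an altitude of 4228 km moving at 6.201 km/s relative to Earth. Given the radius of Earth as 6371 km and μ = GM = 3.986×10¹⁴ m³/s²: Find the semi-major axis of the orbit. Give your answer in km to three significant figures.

r = 6371 + 4228 = 10599 km = 1.060×10⁷ m.
Specific orbital energy ε = v²/2 − μ/r = (6201)²/2 − 3.986×10¹⁴/1.060×10⁷ = -1.838×10⁷ J/kg.
Since ε = −μ/(2a), a = −μ/(2ε) = 1.084×10⁷ m = 10843 km.

a ≈ 10800 km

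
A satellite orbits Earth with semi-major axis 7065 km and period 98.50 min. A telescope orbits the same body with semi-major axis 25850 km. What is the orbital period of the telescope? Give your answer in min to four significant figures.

Kepler's third law: T² ∝ a³, so T₂ = T₁ (a₂/a₁)^(3/2).
a₂/a₁ = 3.659, (a₂/a₁)^(3/2) = 6.999.
T₂ = 98.50 × 6.999 = 689.4 min.

T₂ ≈ 689.4 min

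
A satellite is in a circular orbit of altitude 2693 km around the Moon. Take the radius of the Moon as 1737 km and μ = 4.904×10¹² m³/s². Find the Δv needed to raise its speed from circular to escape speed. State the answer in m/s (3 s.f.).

Δv ≈ 436 m/s

r = 1737 + 2693 = 4430.0 km = 4.4300×10⁶ m.
Circular speed v_c = √(μ/r) = 1052 m/s.
Escape speed v_esc = √(2μ/r) = √2 × v_c = 1488 m/s.
Δv = v_esc − v_c = 435.8 m/s.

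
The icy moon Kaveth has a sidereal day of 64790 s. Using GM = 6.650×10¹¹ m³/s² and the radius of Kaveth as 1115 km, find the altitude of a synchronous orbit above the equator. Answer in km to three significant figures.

h_sync ≈ 3020 km

A synchronous orbit has period T, so by Kepler's third law a = (μT²/4π²)^(1/3).
μT²/4π² = 6.650×10¹¹ × (6.479×10⁴)² / 39.48 = 7.071×10¹⁹ m³.
a = 4.135×10⁶ m = 4135.2 km.
Altitude h = a − R = 4135.2 − 1115 = 3020.2 km.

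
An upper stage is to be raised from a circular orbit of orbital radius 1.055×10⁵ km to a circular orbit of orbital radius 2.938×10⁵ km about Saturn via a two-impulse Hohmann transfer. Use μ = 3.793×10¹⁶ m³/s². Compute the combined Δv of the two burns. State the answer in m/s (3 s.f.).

Δv_total ≈ 7140 m/s

r₁ = 1.055×10⁵ km = 1.055×10⁸ m.
r₂ = 2.938×10⁵ km = 2.938×10⁸ m.
Transfer ellipse a_t = (r₁ + r₂)/2 = 1.996×10⁸ m.
At r₁: circular v_c1 = √(μ/r₁) = 18960 m/s; transfer-perikrone v_p = √[μ(2/r₁ − 1/a_t)] = 23000 m/s.
Δv₁ = v_p − v_c1 = 4040 m/s.
At r₂: circular v_c2 = √(μ/r₂) = 11360 m/s; transfer-apokrone v_a = √[μ(2/r₂ − 1/a_t)] = 8260 m/s.
Δv₂ = v_c2 − v_a = 3103 m/s.
Total Δv = Δv₁ + Δv₂ = 7143 m/s.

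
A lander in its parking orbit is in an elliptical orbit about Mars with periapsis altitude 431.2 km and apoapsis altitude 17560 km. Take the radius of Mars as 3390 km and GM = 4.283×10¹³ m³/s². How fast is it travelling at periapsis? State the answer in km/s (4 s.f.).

r_p = 3390 + 431.2 = 3821.2 km = 3.8212×10⁶ m.
r_a = 3390 + 17560 = 20950 km = 2.0950×10⁷ m.
Semi-major axis a = (r_p + r_a)/2 = 12386 km = 1.239×10⁷ m.
Vis-viva: v² = μ(2/r − 1/a) = 4.283×10¹³ × (5.234×10⁻⁷ − 8.074×10⁻⁸) = 1.896×10⁷ m²/s².
v = 4354 m/s = 4.354 km/s.

v ≈ 4.354 km/s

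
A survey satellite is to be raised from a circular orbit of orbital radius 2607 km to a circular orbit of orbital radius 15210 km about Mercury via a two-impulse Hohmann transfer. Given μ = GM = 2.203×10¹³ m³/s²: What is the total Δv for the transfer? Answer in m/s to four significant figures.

Δv_total ≈ 1444 m/s

r₁ = 2607 km = 2.607×10⁶ m.
r₂ = 15210 km = 1.521×10⁷ m.
Transfer ellipse a_t = (r₁ + r₂)/2 = 8.908×10⁶ m.
At r₁: circular v_c1 = √(μ/r₁) = 2907 m/s; transfer-periherm v_p = √[μ(2/r₁ − 1/a_t)] = 3798 m/s.
Δv₁ = v_p − v_c1 = 891.4 m/s.
At r₂: circular v_c2 = √(μ/r₂) = 1203 m/s; transfer-apoherm v_a = √[μ(2/r₂ − 1/a_t)] = 651.0 m/s.
Δv₂ = v_c2 − v_a = 552.4 m/s.
Total Δv = Δv₁ + Δv₂ = 1444 m/s.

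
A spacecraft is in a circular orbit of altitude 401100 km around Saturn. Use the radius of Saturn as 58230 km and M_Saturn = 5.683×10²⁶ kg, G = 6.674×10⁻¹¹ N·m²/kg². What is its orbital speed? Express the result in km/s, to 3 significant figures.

μ = GM = 6.674×10⁻¹¹ × 5.683×10²⁶ = 3.793×10¹⁶ m³/s².
r = 58230 + 401100 = 459330 km = 4.5933×10⁸ m.
For a circular orbit v = √(μ/r) = √(3.793×10¹⁶ / 4.593×10⁸) = √(8.257×10⁷) = 9087 m/s.
That is 9.087 km/s.

v ≈ 9.09 km/s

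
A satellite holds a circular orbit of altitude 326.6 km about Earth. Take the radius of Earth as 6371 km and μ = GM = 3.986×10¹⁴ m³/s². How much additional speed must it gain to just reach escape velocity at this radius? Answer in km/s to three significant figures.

r = 6371 + 326.6 = 6697.6 km = 6.6976×10⁶ m.
Circular speed v_c = √(μ/r) = 7715 m/s.
Escape speed v_esc = √(2μ/r) = √2 × v_c = 10910 m/s.
Δv = v_esc − v_c = 3195 m/s = 3.195 km/s.

Δv ≈ 3.20 km/s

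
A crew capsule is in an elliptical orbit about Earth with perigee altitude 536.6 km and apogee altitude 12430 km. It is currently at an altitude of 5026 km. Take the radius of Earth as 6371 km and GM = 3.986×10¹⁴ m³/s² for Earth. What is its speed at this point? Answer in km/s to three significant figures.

v ≈ 6.24 km/s

r_p = 6371 + 536.6 = 6907.6 km = 6.9076×10⁶ m.
r_a = 6371 + 12430 = 18801 km = 1.8801×10⁷ m.
r = 6371 + 5026 = 11397 km = 1.140×10⁷ m.
Semi-major axis a = (r_p + r_a)/2 = 12854 km = 1.285×10⁷ m.
Vis-viva: v² = μ(2/r − 1/a) = 3.986×10¹⁴ × (1.755×10⁻⁷ − 7.779×10⁻⁸) = 3.894×10⁷ m²/s².
v = 6240 m/s = 6.240 km/s.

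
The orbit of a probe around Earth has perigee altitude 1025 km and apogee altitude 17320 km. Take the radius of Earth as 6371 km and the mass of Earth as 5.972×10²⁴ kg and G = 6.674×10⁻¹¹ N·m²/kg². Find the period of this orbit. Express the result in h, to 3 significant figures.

μ = GM = 6.674×10⁻¹¹ × 5.972×10²⁴ = 3.986×10¹⁴ m³/s².
r_p = 6371 + 1025 = 7396.0 km = 7.3960×10⁶ m.
r_a = 6371 + 17320 = 23691 km = 2.3691×10⁷ m.
Semi-major axis a = (r_p + r_a)/2 = (7396.0 + 23691)/2 = 15544 km = 1.554×10⁷ m.
By Kepler's third law T = 2π√(a³/μ) = 2π × 3.070×10³ = 1.929×10⁴ s.
= 5.357 h.

T ≈ 5.36 h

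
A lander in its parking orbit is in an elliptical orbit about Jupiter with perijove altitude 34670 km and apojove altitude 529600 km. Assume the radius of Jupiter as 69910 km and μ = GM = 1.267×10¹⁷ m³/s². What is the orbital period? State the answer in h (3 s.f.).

T ≈ 32.4 h

r_p = 69910 + 34670 = 104580 km = 1.0458×10⁸ m.
r_a = 69910 + 529600 = 599510 km = 5.9951×10⁸ m.
Semi-major axis a = (r_p + r_a)/2 = (1.0458×10⁵ + 5.9951×10⁵)/2 = 3.5204×10⁵ km = 3.520×10⁸ m.
By Kepler's third law T = 2π√(a³/μ) = 2π × 1.856×10⁴ = 1.166×10⁵ s.
= 32.39 h.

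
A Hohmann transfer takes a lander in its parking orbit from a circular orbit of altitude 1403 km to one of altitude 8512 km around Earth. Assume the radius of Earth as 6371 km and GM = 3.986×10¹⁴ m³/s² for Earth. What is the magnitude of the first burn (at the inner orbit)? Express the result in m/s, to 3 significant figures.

r₁ = 6371 + 1403 = 7774.0 km = 7.7740×10⁶ m.
r₂ = 6371 + 8512 = 14883 km = 1.4883×10⁷ m.
Transfer ellipse a_t = (r₁ + r₂)/2 = 1.133×10⁷ m.
At r₁: circular v_c1 = √(μ/r₁) = 7161 m/s; transfer-perigee v_p = √[μ(2/r₁ − 1/a_t)] = 8207 m/s.
Δv₁ = v_p − v_c1 = 1047 m/s.

Δv ≈ 1050 m/s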